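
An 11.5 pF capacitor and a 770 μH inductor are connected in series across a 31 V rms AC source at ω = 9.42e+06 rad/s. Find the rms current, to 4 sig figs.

X_L = ωL = 7253 Ω
X_C = 1/(ωC) = 9231 Ω
Net reactance X = X_L − X_C = -1978 Ω
Z = − j1978 Ω
|Z| = √(0² + 1978²) = 1978 Ω
I = V/|Z| = 31/1978 = 15.68 mA

15.68 mA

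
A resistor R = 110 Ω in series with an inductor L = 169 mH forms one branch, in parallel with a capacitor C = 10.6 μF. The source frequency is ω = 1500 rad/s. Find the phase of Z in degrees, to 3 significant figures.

-83.5°

X_L = ωL = 254 Ω
X_C = 1/(ωC) = 62.9 Ω
Branch 1 (R+jX_L): Z₁ = 110 + j254 Ω, |Z₁| = 276 Ω
Branch 2 (−jX_C): Z₂ = −j62.9 Ω
Parallel: Z = Z₁Z₂/(Z₁+Z₂), |Z| = 79.0 Ω, ∠Z = -83.5°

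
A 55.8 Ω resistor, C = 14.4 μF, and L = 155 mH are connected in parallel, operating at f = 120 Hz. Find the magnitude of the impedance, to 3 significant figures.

ω = 2πf = 754.0 rad/s
X_L = ωL = 117 Ω
X_C = 1/(ωC) = 92.1 Ω
Parallel: admittances add. Y = 1/R + 1/(jωL) + jωC
Y = (0.0179 + j0.00230) S
|Y| = 0.0181 S → |Z| = 1/|Y| = 55.3 Ω, ∠Z = −∠Y = -7.32°

55.3 Ω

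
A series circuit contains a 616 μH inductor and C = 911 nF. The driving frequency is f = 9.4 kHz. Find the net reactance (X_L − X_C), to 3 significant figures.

ω = 2πf = 59060 rad/s
X_L = ωL = 36.4 Ω
X_C = 1/(ωC) = 18.6 Ω
X = 36.4 − 18.6 = 17.8 Ω

17.8 Ω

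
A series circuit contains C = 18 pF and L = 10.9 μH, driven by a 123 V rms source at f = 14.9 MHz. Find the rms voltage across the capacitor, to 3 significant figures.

ω = 2πf = 9.362e+07 rad/s
X_L = ωL = 1020 Ω
X_C = 1/(ωC) = 593 Ω
Net reactance X = X_L − X_C = 427 Ω
Z = j427 Ω
|Z| = √(0² + 427²) = 427 Ω
I = V/|Z| = 288 mA
V_C = I·|Z_C| = 0.288 × 593 = 171 V

171 V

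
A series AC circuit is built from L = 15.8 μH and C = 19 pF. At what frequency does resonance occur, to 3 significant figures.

ω₀ = 1/√(LC) = 1/√(1.58e-05 × 1.9e-11) = 5.772e+07 rad/s
f₀ = ω₀/(2π) = 9.19 MHz

9.19 MHz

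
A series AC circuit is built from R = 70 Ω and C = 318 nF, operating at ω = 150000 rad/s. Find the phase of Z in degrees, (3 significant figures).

X_C = 1/(ωC) = 21.0 Ω
Z = 70.0 − j21.0 Ω
|Z| = √(70.0² + 21.0²) = 73.1 Ω
∠Z = arctan(-21.0/70.0) = -16.7°

-16.7°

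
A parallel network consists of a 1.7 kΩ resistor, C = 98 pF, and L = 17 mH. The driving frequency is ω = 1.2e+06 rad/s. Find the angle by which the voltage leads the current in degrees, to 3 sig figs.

-6.65°

X_L = ωL = 20400 Ω
X_C = 1/(ωC) = 8500 Ω
Parallel: admittances add. Y = 1/R + 1/(jωL) + jωC
Y = (0.000588 + j6.86e-05) S
|Y| = 0.000592 S → |Z| = 1/|Y| = 1690 Ω, ∠Z = −∠Y = -6.65°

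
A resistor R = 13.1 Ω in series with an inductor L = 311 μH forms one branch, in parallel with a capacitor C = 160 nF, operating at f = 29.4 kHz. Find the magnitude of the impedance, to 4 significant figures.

ω = 2πf = 184700 rad/s
X_L = ωL = 57.45 Ω
X_C = 1/(ωC) = 33.83 Ω
Branch 1 (R+jX_L): Z₁ = 13.10 + j57.45 Ω, |Z₁| = 58.92 Ω
Branch 2 (−jX_C): Z₂ = −j33.83 Ω
Parallel: Z = Z₁Z₂/(Z₁+Z₂), |Z| = 73.82 Ω, ∠Z = -73.83°

73.82 Ω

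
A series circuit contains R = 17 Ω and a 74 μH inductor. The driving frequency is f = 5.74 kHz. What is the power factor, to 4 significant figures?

ω = 2πf = 36070 rad/s
X_L = ωL = 2.669 Ω
Z = 17.00 + j2.669 Ω
|Z| = √(17.00² + 2.669²) = 17.21 Ω
∠Z = arctan(2.669/17.00) = 8.922°
cos φ = cos(8.922°) = 0.9879

0.9879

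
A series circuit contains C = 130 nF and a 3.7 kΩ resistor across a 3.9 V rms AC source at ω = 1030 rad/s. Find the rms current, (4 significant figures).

X_C = 1/(ωC) = 7468 Ω
Z = 3700 − j7468 Ω
|Z| = √(3700² + 7468²) = 8335 Ω
I = V/|Z| = 3.9/8335 = 467.9 μA

467.9 μA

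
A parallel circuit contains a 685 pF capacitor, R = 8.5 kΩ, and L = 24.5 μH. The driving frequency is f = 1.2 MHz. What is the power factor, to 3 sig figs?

0.428

ω = 2πf = 7.54e+06 rad/s
X_L = ωL = 185 Ω
X_C = 1/(ωC) = 194 Ω
Parallel: admittances add. Y = 1/R + 1/(jωL) + jωC
Y = (0.000118 − j0.000249) S
|Y| = 0.000275 S → |Z| = 1/|Y| = 3640 Ω, ∠Z = −∠Y = 64.7°
cos φ = cos(64.7°) = 0.428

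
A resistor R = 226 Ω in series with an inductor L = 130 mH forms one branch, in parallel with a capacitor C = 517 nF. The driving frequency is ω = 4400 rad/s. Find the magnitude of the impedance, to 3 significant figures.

X_L = ωL = 572 Ω
X_C = 1/(ωC) = 440 Ω
Branch 1 (R+jX_L): Z₁ = 226 + j572 Ω, |Z₁| = 615 Ω
Branch 2 (−jX_C): Z₂ = −j440 Ω
Parallel: Z = Z₁Z₂/(Z₁+Z₂), |Z| = 1030 Ω, ∠Z = -51.9°

1030 Ω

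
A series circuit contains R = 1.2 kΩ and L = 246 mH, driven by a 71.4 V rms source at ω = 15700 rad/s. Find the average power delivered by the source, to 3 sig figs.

X_L = ωL = 3860 Ω
Z = 1200 + j3860 Ω
|Z| = √(1200² + 3860²) = 4040 Ω
∠Z = arctan(3860/1200) = 72.7°
I = V/|Z| = 17.7 mA
P = VI cos φ = 71.4 × 0.0177 × cos(72.7°) = 374 mW

374 mW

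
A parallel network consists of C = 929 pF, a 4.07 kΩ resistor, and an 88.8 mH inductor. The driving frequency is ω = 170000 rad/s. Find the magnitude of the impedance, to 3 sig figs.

X_L = ωL = 15100 Ω
X_C = 1/(ωC) = 6330 Ω
Parallel: admittances add. Y = 1/R + 1/(jωL) + jωC
Y = (0.000246 + j9.17e-05) S
|Y| = 0.000262 S → |Z| = 1/|Y| = 3810 Ω, ∠Z = −∠Y = -20.5°

3810 Ω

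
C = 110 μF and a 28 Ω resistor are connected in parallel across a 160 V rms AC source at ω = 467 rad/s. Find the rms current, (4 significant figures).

10.01 A

X_C = 1/(ωC) = 19.47 Ω
Parallel: admittances add. Y = 1/R + jωC
Y = (0.03571 + j0.05137) S
|Y| = 0.06257 S → |Z| = 1/|Y| = 15.98 Ω, ∠Z = −∠Y = -55.19°
I = V/|Z| = 160/15.98 = 10.01 A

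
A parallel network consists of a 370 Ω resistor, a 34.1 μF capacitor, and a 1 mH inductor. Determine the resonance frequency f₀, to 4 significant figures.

ω₀ = 1/√(LC) = 1/√(0.001 × 3.41e-05) = 5415 rad/s
f₀ = ω₀/(2π) = 861.9 Hz

861.9 Hz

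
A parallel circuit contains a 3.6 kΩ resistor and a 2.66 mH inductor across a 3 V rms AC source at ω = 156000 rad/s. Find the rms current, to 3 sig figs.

X_L = ωL = 415 Ω
Parallel: admittances add. Y = 1/R + 1/(jωL)
Y = (0.000278 − j0.00241) S
|Y| = 0.00243 S → |Z| = 1/|Y| = 412 Ω, ∠Z = −∠Y = 83.4°
I = V/|Z| = 3/412 = 7.28 mA

7.28 mA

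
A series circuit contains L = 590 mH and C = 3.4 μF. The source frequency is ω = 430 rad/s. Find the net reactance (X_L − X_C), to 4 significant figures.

-430.3 Ω

X_L = ωL = 253.7 Ω
X_C = 1/(ωC) = 684.0 Ω
X = 253.7 − 684.0 = -430.3 Ω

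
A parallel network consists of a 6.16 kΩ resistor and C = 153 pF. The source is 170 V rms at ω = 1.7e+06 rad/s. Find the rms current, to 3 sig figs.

X_C = 1/(ωC) = 3840 Ω
Parallel: admittances add. Y = 1/R + jωC
Y = (0.000162 + j0.000260) S
|Y| = 0.000307 S → |Z| = 1/|Y| = 3260 Ω, ∠Z = −∠Y = -58.0°
I = V/|Z| = 170/3260 = 52.1 mA

52.1 mA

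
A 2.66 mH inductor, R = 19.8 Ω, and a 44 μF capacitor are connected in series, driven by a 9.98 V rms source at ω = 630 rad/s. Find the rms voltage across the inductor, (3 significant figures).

X_L = ωL = 1.68 Ω
X_C = 1/(ωC) = 36.1 Ω
Net reactance X = X_L − X_C = -34.4 Ω
Z = 19.8 − j34.4 Ω
|Z| = √(19.8² + 34.4²) = 39.7 Ω
I = V/|Z| = 251 mA
V_L = I·|Z_L| = 0.251 × 1.68 = 0.421 V

0.421 V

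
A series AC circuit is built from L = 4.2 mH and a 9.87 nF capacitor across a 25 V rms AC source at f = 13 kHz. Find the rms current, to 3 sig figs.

27.9 mA

ω = 2πf = 81680 rad/s
X_L = ωL = 343 Ω
X_C = 1/(ωC) = 1240 Ω
Net reactance X = X_L − X_C = -897 Ω
Z = − j897 Ω
|Z| = √(0² + 897²) = 897 Ω
I = V/|Z| = 25/897 = 27.9 mA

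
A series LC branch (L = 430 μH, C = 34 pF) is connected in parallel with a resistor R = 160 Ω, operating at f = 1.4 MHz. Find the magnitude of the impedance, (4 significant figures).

ω = 2πf = 8.796e+06 rad/s
X_L = ωL = 3782 Ω
X_C = 1/(ωC) = 3344 Ω
Branch 1: Z₁ = R = 160.0 Ω
Branch 2 (series LC): Z₂ = j(X_L − X_C) = j438.9 Ω
Parallel: Z = Z₁Z₂/(Z₁+Z₂), |Z| = 150.3 Ω, ∠Z = 20.03°

150.3 Ω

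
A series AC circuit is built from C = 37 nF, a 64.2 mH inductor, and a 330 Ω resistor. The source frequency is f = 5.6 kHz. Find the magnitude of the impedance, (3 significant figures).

ω = 2πf = 35190 rad/s
X_L = ωL = 2260 Ω
X_C = 1/(ωC) = 768 Ω
Net reactance X = X_L − X_C = 1490 Ω
Z = 330 + j1490 Ω
|Z| = √(330² + 1490²) = 1530 Ω

1530 Ω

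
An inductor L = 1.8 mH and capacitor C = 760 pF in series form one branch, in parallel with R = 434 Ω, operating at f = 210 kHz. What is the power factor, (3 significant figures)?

ω = 2πf = 1.319e+06 rad/s
X_L = ωL = 2380 Ω
X_C = 1/(ωC) = 997 Ω
Branch 1: Z₁ = R = 434 Ω
Branch 2 (series LC): Z₂ = j(X_L − X_C) = j1380 Ω
Parallel: Z = Z₁Z₂/(Z₁+Z₂), |Z| = 414 Ω, ∠Z = 17.5°
cos φ = cos(17.5°) = 0.954

0.954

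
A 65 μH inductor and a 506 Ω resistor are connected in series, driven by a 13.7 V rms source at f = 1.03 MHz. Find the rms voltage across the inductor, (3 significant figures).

8.76 V

ω = 2πf = 6.472e+06 rad/s
X_L = ωL = 421 Ω
Z = 506 + j421 Ω
|Z| = √(506² + 421²) = 658 Ω
I = V/|Z| = 20.8 mA
V_L = I·|Z_L| = 0.0208 × 421 = 8.76 V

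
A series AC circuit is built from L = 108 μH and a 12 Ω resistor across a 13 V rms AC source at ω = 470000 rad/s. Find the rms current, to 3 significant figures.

249 mA

X_L = ωL = 50.8 Ω
Z = 12.0 + j50.8 Ω
|Z| = √(12.0² + 50.8²) = 52.2 Ω
I = V/|Z| = 13/52.2 = 249 mA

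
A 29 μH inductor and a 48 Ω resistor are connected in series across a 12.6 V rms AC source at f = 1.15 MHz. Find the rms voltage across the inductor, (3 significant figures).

ω = 2πf = 7.226e+06 rad/s
X_L = ωL = 210 Ω
Z = 48.0 + j210 Ω
|Z| = √(48.0² + 210²) = 215 Ω
I = V/|Z| = 58.6 mA
V_L = I·|Z_L| = 0.0586 × 210 = 12.3 V

12.3 V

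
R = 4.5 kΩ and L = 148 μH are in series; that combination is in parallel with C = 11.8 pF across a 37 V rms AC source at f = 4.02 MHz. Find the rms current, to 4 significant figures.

8.513 mA

ω = 2πf = 2.526e+07 rad/s
X_L = ωL = 3738 Ω
X_C = 1/(ωC) = 3355 Ω
Branch 1 (R+jX_L): Z₁ = 4500 + j3738 Ω, |Z₁| = 5850 Ω
Branch 2 (−jX_C): Z₂ = −j3355 Ω
Parallel: Z = Z₁Z₂/(Z₁+Z₂), |Z| = 4346 Ω, ∠Z = -55.15°
I = V/|Z| = 37/4346 = 8.513 mA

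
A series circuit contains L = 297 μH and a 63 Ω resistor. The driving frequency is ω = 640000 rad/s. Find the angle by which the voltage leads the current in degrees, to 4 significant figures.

71.66°

X_L = ωL = 190.1 Ω
Z = 63.00 + j190.1 Ω
|Z| = √(63.00² + 190.1²) = 200.2 Ω
∠Z = arctan(190.1/63.00) = 71.66°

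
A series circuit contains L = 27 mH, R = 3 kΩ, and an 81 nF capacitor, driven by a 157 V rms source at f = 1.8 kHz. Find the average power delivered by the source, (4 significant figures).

ω = 2πf = 11310 rad/s
X_L = ωL = 305.4 Ω
X_C = 1/(ωC) = 1092 Ω
Net reactance X = X_L − X_C = -786.2 Ω
Z = 3000 − j786.2 Ω
|Z| = √(3000² + 786.2²) = 3101 Ω
∠Z = arctan(-786.2/3000) = -14.69°
I = V/|Z| = 50.62 mA
P = VI cos φ = 157 × 0.05062 × cos(-14.69°) = 7.688 W

7.688 W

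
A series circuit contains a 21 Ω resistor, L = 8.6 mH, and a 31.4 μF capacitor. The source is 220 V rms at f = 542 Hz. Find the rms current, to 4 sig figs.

ω = 2πf = 3405 rad/s
X_L = ωL = 29.29 Ω
X_C = 1/(ωC) = 9.352 Ω
Net reactance X = X_L − X_C = 19.94 Ω
Z = 21.00 + j19.94 Ω
|Z| = √(21.00² + 19.94²) = 28.96 Ω
I = V/|Z| = 220/28.96 = 7.598 A

7.598 A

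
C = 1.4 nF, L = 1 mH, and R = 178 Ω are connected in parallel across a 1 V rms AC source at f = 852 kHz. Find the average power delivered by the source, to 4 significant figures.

ω = 2πf = 5.353e+06 rad/s
X_L = ωL = 5353 Ω
X_C = 1/(ωC) = 133.4 Ω
Parallel: admittances add. Y = 1/R + 1/(jωL) + jωC
Y = (0.005618 + j0.007308) S
|Y| = 0.009218 S → |Z| = 1/|Y| = 108.5 Ω, ∠Z = −∠Y = -52.45°
I = V/|Z| = 9.218 mA
P = VI cos φ = 1 × 0.009218 × cos(-52.45°) = 5.618 mW

5.618 mW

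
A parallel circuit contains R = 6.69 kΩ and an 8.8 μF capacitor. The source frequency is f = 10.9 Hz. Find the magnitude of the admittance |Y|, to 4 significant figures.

ω = 2πf = 68.49 rad/s
X_C = 1/(ωC) = 1659 Ω
Parallel: admittances add. Y = 1/R + jωC
Y = (0.0001495 + j0.0006027) S
|Y| = 0.0006209 S → |Z| = 1/|Y| = 1610 Ω, ∠Z = −∠Y = -76.07°

620.9 μS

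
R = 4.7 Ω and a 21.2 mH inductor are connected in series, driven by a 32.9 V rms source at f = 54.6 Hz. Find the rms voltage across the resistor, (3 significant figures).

ω = 2πf = 343.1 rad/s
X_L = ωL = 7.27 Ω
Z = 4.70 + j7.27 Ω
|Z| = √(4.70² + 7.27²) = 8.66 Ω
I = V/|Z| = 3.80 A
V_R = I·|Z_R| = 3.80 × 4.70 = 17.9 V

17.9 V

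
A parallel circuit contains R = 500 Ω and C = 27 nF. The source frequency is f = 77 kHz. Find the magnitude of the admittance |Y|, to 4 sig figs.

13.21 mS

ω = 2πf = 483800 rad/s
X_C = 1/(ωC) = 76.55 Ω
Parallel: admittances add. Y = 1/R + jωC
Y = (0.002000 + j0.01306) S
|Y| = 0.01321 S → |Z| = 1/|Y| = 75.67 Ω, ∠Z = −∠Y = -81.30°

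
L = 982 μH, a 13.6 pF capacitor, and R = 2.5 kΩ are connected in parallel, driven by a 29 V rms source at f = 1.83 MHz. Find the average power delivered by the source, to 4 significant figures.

ω = 2πf = 1.15e+07 rad/s
X_L = ωL = 11290 Ω
X_C = 1/(ωC) = 6395 Ω
Parallel: admittances add. Y = 1/R + 1/(jωL) + jωC
Y = (0.0004000 + j6.781e-05) S
|Y| = 0.0004057 S → |Z| = 1/|Y| = 2465 Ω, ∠Z = −∠Y = -9.622°
I = V/|Z| = 11.77 mA
P = VI cos φ = 29 × 0.01177 × cos(-9.622°) = 336.4 mW

336.4 mW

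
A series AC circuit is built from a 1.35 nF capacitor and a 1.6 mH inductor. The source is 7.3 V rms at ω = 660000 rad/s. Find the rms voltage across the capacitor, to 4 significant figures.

X_L = ωL = 1056 Ω
X_C = 1/(ωC) = 1122 Ω
Net reactance X = X_L − X_C = -66.33 Ω
Z = − j66.33 Ω
|Z| = √(0² + 66.33²) = 66.33 Ω
I = V/|Z| = 110.0 mA
V_C = I·|Z_C| = 0.1100 × 1122 = 123.5 V

123.5 V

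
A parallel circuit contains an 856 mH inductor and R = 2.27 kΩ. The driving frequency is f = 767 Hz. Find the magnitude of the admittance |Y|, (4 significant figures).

502.8 μS

ω = 2πf = 4819 rad/s
X_L = ωL = 4125 Ω
Parallel: admittances add. Y = 1/R + 1/(jωL)
Y = (0.0004405 − j0.0002424) S
|Y| = 0.0005028 S → |Z| = 1/|Y| = 1989 Ω, ∠Z = −∠Y = 28.82°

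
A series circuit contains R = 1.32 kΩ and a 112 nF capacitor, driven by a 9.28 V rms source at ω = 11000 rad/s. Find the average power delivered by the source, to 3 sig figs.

47.3 mW

X_C = 1/(ωC) = 812 Ω
Z = 1320 − j812 Ω
|Z| = √(1320² + 812²) = 1550 Ω
∠Z = arctan(-812/1320) = -31.6°
I = V/|Z| = 5.99 mA
P = VI cos φ = 9.28 × 0.00599 × cos(-31.6°) = 47.3 mW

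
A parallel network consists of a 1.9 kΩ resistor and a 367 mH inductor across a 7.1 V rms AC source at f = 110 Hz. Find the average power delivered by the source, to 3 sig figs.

26.5 mW

ω = 2πf = 691.2 rad/s
X_L = ωL = 254 Ω
Parallel: admittances add. Y = 1/R + 1/(jωL)
Y = (0.000526 − j0.00394) S
|Y| = 0.00398 S → |Z| = 1/|Y| = 251 Ω, ∠Z = −∠Y = 82.4°
I = V/|Z| = 28.2 mA
P = VI cos φ = 7.1 × 0.0282 × cos(82.4°) = 26.5 mW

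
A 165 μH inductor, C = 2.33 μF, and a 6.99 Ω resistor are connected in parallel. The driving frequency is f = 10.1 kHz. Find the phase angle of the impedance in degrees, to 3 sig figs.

ω = 2πf = 63460 rad/s
X_L = ωL = 10.5 Ω
X_C = 1/(ωC) = 6.76 Ω
Parallel: admittances add. Y = 1/R + 1/(jωL) + jωC
Y = (0.143 + j0.0524) S
|Y| = 0.152 S → |Z| = 1/|Y| = 6.56 Ω, ∠Z = −∠Y = -20.1°

-20.1°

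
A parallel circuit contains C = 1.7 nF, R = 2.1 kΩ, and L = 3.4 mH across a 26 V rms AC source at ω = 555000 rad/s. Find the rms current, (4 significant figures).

X_L = ωL = 1887 Ω
X_C = 1/(ωC) = 1060 Ω
Parallel: admittances add. Y = 1/R + 1/(jωL) + jωC
Y = (0.0004762 + j0.0004136) S
|Y| = 0.0006307 S → |Z| = 1/|Y| = 1586 Ω, ∠Z = −∠Y = -40.97°
I = V/|Z| = 26/1586 = 16.40 mA

16.40 mA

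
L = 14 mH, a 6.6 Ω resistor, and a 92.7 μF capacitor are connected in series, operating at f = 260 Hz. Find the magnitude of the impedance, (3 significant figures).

ω = 2πf = 1634 rad/s
X_L = ωL = 22.9 Ω
X_C = 1/(ωC) = 6.60 Ω
Net reactance X = X_L − X_C = 16.3 Ω
Z = 6.60 + j16.3 Ω
|Z| = √(6.60² + 16.3²) = 17.6 Ω

17.6 Ω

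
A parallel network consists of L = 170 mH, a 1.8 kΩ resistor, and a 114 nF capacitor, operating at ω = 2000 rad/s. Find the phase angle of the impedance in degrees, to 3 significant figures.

78.4°

X_L = ωL = 340 Ω
X_C = 1/(ωC) = 4390 Ω
Parallel: admittances add. Y = 1/R + 1/(jωL) + jωC
Y = (0.000556 − j0.00271) S
|Y| = 0.00277 S → |Z| = 1/|Y| = 361 Ω, ∠Z = −∠Y = 78.4°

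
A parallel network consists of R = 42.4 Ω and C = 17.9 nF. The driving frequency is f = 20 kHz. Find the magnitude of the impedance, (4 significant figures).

ω = 2πf = 125700 rad/s
X_C = 1/(ωC) = 444.6 Ω
Parallel: admittances add. Y = 1/R + jωC
Y = (0.02358 + j0.002249) S
|Y| = 0.02369 S → |Z| = 1/|Y| = 42.21 Ω, ∠Z = −∠Y = -5.448°

42.21 Ω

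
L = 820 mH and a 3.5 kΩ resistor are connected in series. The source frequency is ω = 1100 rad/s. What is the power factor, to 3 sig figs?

0.968

X_L = ωL = 902 Ω
Z = 3500 + j902 Ω
|Z| = √(3500² + 902²) = 3610 Ω
∠Z = arctan(902/3500) = 14.5°
cos φ = cos(14.5°) = 0.968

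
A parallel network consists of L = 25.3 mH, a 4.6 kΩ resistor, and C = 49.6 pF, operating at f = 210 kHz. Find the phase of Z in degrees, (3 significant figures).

ω = 2πf = 1.319e+06 rad/s
X_L = ωL = 33400 Ω
X_C = 1/(ωC) = 15300 Ω
Parallel: admittances add. Y = 1/R + 1/(jωL) + jωC
Y = (0.000217 + j3.55e-05) S
|Y| = 0.000220 S → |Z| = 1/|Y| = 4540 Ω, ∠Z = −∠Y = -9.27°

-9.27°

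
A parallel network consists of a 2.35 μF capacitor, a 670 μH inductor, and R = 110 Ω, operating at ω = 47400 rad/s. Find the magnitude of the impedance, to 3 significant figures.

X_L = ωL = 31.8 Ω
X_C = 1/(ωC) = 8.98 Ω
Parallel: admittances add. Y = 1/R + 1/(jωL) + jωC
Y = (0.00909 + j0.0799) S
|Y| = 0.0804 S → |Z| = 1/|Y| = 12.4 Ω, ∠Z = −∠Y = -83.5°

12.4 Ω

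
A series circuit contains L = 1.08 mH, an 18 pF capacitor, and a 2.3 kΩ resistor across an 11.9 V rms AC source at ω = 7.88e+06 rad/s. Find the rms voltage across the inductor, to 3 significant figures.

37.2 V

X_L = ωL = 8510 Ω
X_C = 1/(ωC) = 7050 Ω
Net reactance X = X_L − X_C = 1460 Ω
Z = 2300 + j1460 Ω
|Z| = √(2300² + 1460²) = 2720 Ω
I = V/|Z| = 4.37 mA
V_L = I·|Z_L| = 0.00437 × 8510 = 37.2 V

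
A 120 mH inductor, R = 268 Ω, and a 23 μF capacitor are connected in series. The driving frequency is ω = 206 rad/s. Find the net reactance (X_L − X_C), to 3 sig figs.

X_L = ωL = 24.7 Ω
X_C = 1/(ωC) = 211 Ω
X = 24.7 − 211 = -186 Ω

-186 Ω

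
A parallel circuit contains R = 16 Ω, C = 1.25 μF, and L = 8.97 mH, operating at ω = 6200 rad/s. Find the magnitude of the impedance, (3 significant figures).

15.8 Ω

X_L = ωL = 55.6 Ω
X_C = 1/(ωC) = 129 Ω
Parallel: admittances add. Y = 1/R + 1/(jωL) + jωC
Y = (0.0625 − j0.0102) S
|Y| = 0.0633 S → |Z| = 1/|Y| = 15.8 Ω, ∠Z = −∠Y = 9.30°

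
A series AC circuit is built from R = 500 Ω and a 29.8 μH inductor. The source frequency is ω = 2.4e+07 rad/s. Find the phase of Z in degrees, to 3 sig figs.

X_L = ωL = 715 Ω
Z = 500 + j715 Ω
|Z| = √(500² + 715²) = 873 Ω
∠Z = arctan(715/500) = 55.0°

55.0°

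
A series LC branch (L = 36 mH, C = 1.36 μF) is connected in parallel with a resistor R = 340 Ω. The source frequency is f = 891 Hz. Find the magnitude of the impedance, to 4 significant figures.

68.75 Ω

ω = 2πf = 5598 rad/s
X_L = ωL = 201.5 Ω
X_C = 1/(ωC) = 131.3 Ω
Branch 1: Z₁ = R = 340.0 Ω
Branch 2 (series LC): Z₂ = j(X_L − X_C) = j70.20 Ω
Parallel: Z = Z₁Z₂/(Z₁+Z₂), |Z| = 68.75 Ω, ∠Z = 78.33°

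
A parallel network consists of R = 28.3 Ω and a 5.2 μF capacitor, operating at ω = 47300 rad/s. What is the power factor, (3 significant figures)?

X_C = 1/(ωC) = 4.07 Ω
Parallel: admittances add. Y = 1/R + jωC
Y = (0.0353 + j0.246) S
|Y| = 0.248 S → |Z| = 1/|Y| = 4.02 Ω, ∠Z = −∠Y = -81.8°
cos φ = cos(-81.8°) = 0.142

0.142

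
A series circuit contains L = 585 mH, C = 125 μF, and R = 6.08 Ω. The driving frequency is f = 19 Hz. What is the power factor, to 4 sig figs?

0.9069

ω = 2πf = 119.4 rad/s
X_L = ωL = 69.84 Ω
X_C = 1/(ωC) = 67.01 Ω
Net reactance X = X_L − X_C = 2.825 Ω
Z = 6.080 + j2.825 Ω
|Z| = √(6.080² + 2.825²) = 6.704 Ω
∠Z = arctan(2.825/6.080) = 24.92°
cos φ = cos(24.92°) = 0.9069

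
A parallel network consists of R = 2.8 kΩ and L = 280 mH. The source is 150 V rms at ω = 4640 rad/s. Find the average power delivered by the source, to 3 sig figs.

8.04 W

X_L = ωL = 1300 Ω
Parallel: admittances add. Y = 1/R + 1/(jωL)
Y = (0.000357 − j0.000770) S
|Y| = 0.000849 S → |Z| = 1/|Y| = 1180 Ω, ∠Z = −∠Y = 65.1°
I = V/|Z| = 127 mA
P = VI cos φ = 150 × 0.127 × cos(65.1°) = 8.04 W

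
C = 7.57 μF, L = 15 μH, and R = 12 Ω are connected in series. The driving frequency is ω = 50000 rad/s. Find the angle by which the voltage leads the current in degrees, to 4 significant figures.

-8.960°

X_L = ωL = 0.7500 Ω
X_C = 1/(ωC) = 2.642 Ω
Net reactance X = X_L − X_C = -1.892 Ω
Z = 12.00 − j1.892 Ω
|Z| = √(12.00² + 1.892²) = 12.15 Ω
∠Z = arctan(-1.892/12.00) = -8.960°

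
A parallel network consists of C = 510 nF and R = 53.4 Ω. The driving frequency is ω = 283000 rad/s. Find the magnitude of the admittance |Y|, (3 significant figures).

X_C = 1/(ωC) = 6.93 Ω
Parallel: admittances add. Y = 1/R + jωC
Y = (0.0187 + j0.144) S
|Y| = 0.146 S → |Z| = 1/|Y| = 6.87 Ω, ∠Z = −∠Y = -82.6°

146 mS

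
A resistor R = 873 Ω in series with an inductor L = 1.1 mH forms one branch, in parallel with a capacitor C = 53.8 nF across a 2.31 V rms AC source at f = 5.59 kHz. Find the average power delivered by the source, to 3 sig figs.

ω = 2πf = 35120 rad/s
X_L = ωL = 38.6 Ω
X_C = 1/(ωC) = 529 Ω
Branch 1 (R+jX_L): Z₁ = 873 + j38.6 Ω, |Z₁| = 874 Ω
Branch 2 (−jX_C): Z₂ = −j529 Ω
Parallel: Z = Z₁Z₂/(Z₁+Z₂), |Z| = 462 Ω, ∠Z = -58.1°
I = V/|Z| = 5.00 mA
P = VI cos φ = 2.31 × 0.00500 × cos(-58.1°) = 6.10 mW

6.10 mW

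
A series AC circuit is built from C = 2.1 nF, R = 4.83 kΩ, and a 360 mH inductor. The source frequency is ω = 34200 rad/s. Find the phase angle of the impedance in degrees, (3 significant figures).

-18.5°

X_L = ωL = 12300 Ω
X_C = 1/(ωC) = 13900 Ω
Net reactance X = X_L − X_C = -1610 Ω
Z = 4830 − j1610 Ω
|Z| = √(4830² + 1610²) = 5090 Ω
∠Z = arctan(-1610/4830) = -18.5°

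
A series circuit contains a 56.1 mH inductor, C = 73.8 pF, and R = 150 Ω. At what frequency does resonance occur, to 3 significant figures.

78.2 kHz

ω₀ = 1/√(LC) = 1/√(0.0561 × 7.38e-11) = 491500 rad/s
f₀ = ω₀/(2π) = 78.2 kHz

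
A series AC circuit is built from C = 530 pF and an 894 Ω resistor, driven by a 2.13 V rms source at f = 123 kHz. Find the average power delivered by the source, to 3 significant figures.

600 μW

ω = 2πf = 772800 rad/s
X_C = 1/(ωC) = 2440 Ω
Z = 894 − j2440 Ω
|Z| = √(894² + 2440²) = 2600 Ω
∠Z = arctan(-2440/894) = -69.9°
I = V/|Z| = 819 μA
P = VI cos φ = 2.13 × 0.000819 × cos(-69.9°) = 600 μW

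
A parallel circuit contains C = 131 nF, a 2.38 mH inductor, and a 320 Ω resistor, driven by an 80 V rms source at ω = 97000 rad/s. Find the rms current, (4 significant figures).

715.2 mA

X_L = ωL = 230.9 Ω
X_C = 1/(ωC) = 78.70 Ω
Parallel: admittances add. Y = 1/R + 1/(jωL) + jωC
Y = (0.003125 + j0.008375) S
|Y| = 0.008939 S → |Z| = 1/|Y| = 111.9 Ω, ∠Z = −∠Y = -69.54°
I = V/|Z| = 80/111.9 = 715.2 mA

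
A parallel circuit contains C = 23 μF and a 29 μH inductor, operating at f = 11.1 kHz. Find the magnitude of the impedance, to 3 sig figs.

ω = 2πf = 69740 rad/s
X_L = ωL = 2.02 Ω
X_C = 1/(ωC) = 0.623 Ω
Parallel: admittances add. Y = 1/(jωL) + jωC
Y = (0 + j1.11) S
|Y| = 1.11 S → |Z| = 1/|Y| = 0.901 Ω, ∠Z = −∠Y = -90.0°

0.901 Ω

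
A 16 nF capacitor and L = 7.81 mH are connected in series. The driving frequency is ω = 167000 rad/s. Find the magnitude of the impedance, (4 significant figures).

930.0 Ω

X_L = ωL = 1304 Ω
X_C = 1/(ωC) = 374.3 Ω
Net reactance X = X_L − X_C = 930.0 Ω
Z = j930.0 Ω
|Z| = √(0² + 930.0²) = 930.0 Ω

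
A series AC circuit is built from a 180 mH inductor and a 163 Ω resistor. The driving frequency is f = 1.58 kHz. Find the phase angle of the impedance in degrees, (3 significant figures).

84.8°

ω = 2πf = 9927 rad/s
X_L = ωL = 1790 Ω
Z = 163 + j1790 Ω
|Z| = √(163² + 1790²) = 1790 Ω
∠Z = arctan(1790/163) = 84.8°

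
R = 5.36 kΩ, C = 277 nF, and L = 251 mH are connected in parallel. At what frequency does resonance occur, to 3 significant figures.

ω₀ = 1/√(LC) = 1/√(0.251 × 2.77e-07) = 3792 rad/s
f₀ = ω₀/(2π) = 604 Hz

604 Hz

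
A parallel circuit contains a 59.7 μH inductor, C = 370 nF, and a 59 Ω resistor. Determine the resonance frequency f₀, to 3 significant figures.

33.9 kHz

ω₀ = 1/√(LC) = 1/√(5.97e-05 × 3.7e-07) = 212800 rad/s
f₀ = ω₀/(2π) = 33.9 kHz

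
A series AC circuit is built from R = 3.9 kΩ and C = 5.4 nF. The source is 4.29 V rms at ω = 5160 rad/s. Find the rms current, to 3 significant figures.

119 μA

X_C = 1/(ωC) = 35900 Ω
Z = 3900 − j35900 Ω
|Z| = √(3900² + 35900²) = 36100 Ω
I = V/|Z| = 4.29/36100 = 119 μA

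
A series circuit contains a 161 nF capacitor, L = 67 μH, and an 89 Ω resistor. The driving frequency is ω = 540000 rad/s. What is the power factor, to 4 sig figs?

X_L = ωL = 36.18 Ω
X_C = 1/(ωC) = 11.50 Ω
Net reactance X = X_L − X_C = 24.68 Ω
Z = 89.00 + j24.68 Ω
|Z| = √(89.00² + 24.68²) = 92.36 Ω
∠Z = arctan(24.68/89.00) = 15.50°
cos φ = cos(15.50°) = 0.9636

0.9636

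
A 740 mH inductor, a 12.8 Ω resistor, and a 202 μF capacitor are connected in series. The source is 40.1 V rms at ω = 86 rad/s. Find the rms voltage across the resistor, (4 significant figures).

X_L = ωL = 63.64 Ω
X_C = 1/(ωC) = 57.56 Ω
Net reactance X = X_L − X_C = 6.076 Ω
Z = 12.80 + j6.076 Ω
|Z| = √(12.80² + 6.076²) = 14.17 Ω
I = V/|Z| = 2.830 A
V_R = I·|Z_R| = 2.830 × 12.80 = 36.23 V

36.23 V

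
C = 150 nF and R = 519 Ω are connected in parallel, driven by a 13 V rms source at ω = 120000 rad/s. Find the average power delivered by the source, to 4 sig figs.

X_C = 1/(ωC) = 55.56 Ω
Parallel: admittances add. Y = 1/R + jωC
Y = (0.001927 + j0.01800) S
|Y| = 0.01810 S → |Z| = 1/|Y| = 55.24 Ω, ∠Z = −∠Y = -83.89°
I = V/|Z| = 235.3 mA
P = VI cos φ = 13 × 0.2353 × cos(-83.89°) = 325.6 mW

325.6 mW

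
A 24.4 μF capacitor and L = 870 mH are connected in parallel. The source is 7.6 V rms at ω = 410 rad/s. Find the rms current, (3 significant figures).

X_L = ωL = 357 Ω
X_C = 1/(ωC) = 100 Ω
Parallel: admittances add. Y = 1/(jωL) + jωC
Y = (0 + j0.00720) S
|Y| = 0.00720 S → |Z| = 1/|Y| = 139 Ω, ∠Z = −∠Y = -90.0°
I = V/|Z| = 7.6/139 = 54.7 mA

54.7 mA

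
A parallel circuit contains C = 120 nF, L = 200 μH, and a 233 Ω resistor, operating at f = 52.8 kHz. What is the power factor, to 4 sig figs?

0.1709

ω = 2πf = 331800 rad/s
X_L = ωL = 66.35 Ω
X_C = 1/(ωC) = 25.12 Ω
Parallel: admittances add. Y = 1/R + 1/(jωL) + jωC
Y = (0.004292 + j0.02474) S
|Y| = 0.02511 S → |Z| = 1/|Y| = 39.83 Ω, ∠Z = −∠Y = -80.16°
cos φ = cos(-80.16°) = 0.1709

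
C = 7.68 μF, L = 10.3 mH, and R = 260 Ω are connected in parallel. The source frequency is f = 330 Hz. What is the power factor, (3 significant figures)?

ω = 2πf = 2073 rad/s
X_L = ωL = 21.4 Ω
X_C = 1/(ωC) = 62.8 Ω
Parallel: admittances add. Y = 1/R + 1/(jωL) + jωC
Y = (0.00385 − j0.0309) S
|Y| = 0.0311 S → |Z| = 1/|Y| = 32.1 Ω, ∠Z = −∠Y = 82.9°
cos φ = cos(82.9°) = 0.124

0.124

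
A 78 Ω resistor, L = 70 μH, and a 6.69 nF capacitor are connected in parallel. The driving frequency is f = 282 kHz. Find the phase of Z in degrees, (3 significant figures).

-16.5°

ω = 2πf = 1.772e+06 rad/s
X_L = ωL = 124 Ω
X_C = 1/(ωC) = 84.4 Ω
Parallel: admittances add. Y = 1/R + 1/(jωL) + jωC
Y = (0.0128 + j0.00379) S
|Y| = 0.0134 S → |Z| = 1/|Y| = 74.8 Ω, ∠Z = −∠Y = -16.5°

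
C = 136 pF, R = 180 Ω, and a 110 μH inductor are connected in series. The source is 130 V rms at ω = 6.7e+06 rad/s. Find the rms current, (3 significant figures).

323 mA

X_L = ωL = 737 Ω
X_C = 1/(ωC) = 1100 Ω
Net reactance X = X_L − X_C = -360 Ω
Z = 180 − j360 Ω
|Z| = √(180² + 360²) = 403 Ω
I = V/|Z| = 130/403 = 323 mA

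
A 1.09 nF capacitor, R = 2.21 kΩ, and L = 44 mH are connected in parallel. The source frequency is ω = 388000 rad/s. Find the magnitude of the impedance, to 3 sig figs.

X_L = ωL = 17100 Ω
X_C = 1/(ωC) = 2360 Ω
Parallel: admittances add. Y = 1/R + 1/(jωL) + jωC
Y = (0.000452 + j0.000364) S
|Y| = 0.000581 S → |Z| = 1/|Y| = 1720 Ω, ∠Z = −∠Y = -38.8°

1720 Ω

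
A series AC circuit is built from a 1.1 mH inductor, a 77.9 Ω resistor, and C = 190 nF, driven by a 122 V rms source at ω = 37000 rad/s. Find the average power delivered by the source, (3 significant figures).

X_L = ωL = 40.7 Ω
X_C = 1/(ωC) = 142 Ω
Net reactance X = X_L − X_C = -102 Ω
Z = 77.9 − j102 Ω
|Z| = √(77.9² + 102²) = 128 Ω
∠Z = arctan(-102/77.9) = -52.5°
I = V/|Z| = 953 mA
P = VI cos φ = 122 × 0.953 × cos(-52.5°) = 70.8 W

70.8 W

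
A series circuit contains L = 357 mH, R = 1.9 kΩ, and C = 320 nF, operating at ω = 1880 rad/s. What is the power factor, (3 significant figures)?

X_L = ωL = 671 Ω
X_C = 1/(ωC) = 1660 Ω
Net reactance X = X_L − X_C = -991 Ω
Z = 1900 − j991 Ω
|Z| = √(1900² + 991²) = 2140 Ω
∠Z = arctan(-991/1900) = -27.5°
cos φ = cos(-27.5°) = 0.887

0.887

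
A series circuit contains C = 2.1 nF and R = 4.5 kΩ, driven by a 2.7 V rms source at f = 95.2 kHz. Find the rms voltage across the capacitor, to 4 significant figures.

0.4704 V

ω = 2πf = 598200 rad/s
X_C = 1/(ωC) = 796.1 Ω
Z = 4500 − j796.1 Ω
|Z| = √(4500² + 796.1²) = 4570 Ω
I = V/|Z| = 590.8 μA
V_C = I·|Z_C| = 0.0005908 × 796.1 = 0.4704 V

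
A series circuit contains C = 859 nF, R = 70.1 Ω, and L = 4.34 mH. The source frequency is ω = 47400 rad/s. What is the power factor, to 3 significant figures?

X_L = ωL = 206 Ω
X_C = 1/(ωC) = 24.6 Ω
Net reactance X = X_L − X_C = 181 Ω
Z = 70.1 + j181 Ω
|Z| = √(70.1² + 181²) = 194 Ω
∠Z = arctan(181/70.1) = 68.8°
cos φ = cos(68.8°) = 0.361

0.361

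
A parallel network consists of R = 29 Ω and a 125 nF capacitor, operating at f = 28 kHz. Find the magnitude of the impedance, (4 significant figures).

ω = 2πf = 175900 rad/s
X_C = 1/(ωC) = 45.47 Ω
Parallel: admittances add. Y = 1/R + jωC
Y = (0.03448 + j0.02199) S
|Y| = 0.04090 S → |Z| = 1/|Y| = 24.45 Ω, ∠Z = −∠Y = -32.53°

24.45 Ω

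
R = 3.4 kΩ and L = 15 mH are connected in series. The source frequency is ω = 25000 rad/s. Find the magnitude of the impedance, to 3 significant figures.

X_L = ωL = 375 Ω
Z = 3400 + j375 Ω
|Z| = √(3400² + 375²) = 3420 Ω

3420 Ω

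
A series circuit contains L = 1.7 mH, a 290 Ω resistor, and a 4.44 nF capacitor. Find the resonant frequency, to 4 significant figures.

ω₀ = 1/√(LC) = 1/√(0.0017 × 4.44e-09) = 364000 rad/s
f₀ = ω₀/(2π) = 57.93 kHz

57.93 kHz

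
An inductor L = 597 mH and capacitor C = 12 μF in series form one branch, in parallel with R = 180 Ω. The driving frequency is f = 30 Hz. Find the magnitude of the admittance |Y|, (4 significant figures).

ω = 2πf = 188.5 rad/s
X_L = ωL = 112.5 Ω
X_C = 1/(ωC) = 442.1 Ω
Branch 1: Z₁ = R = 180.0 Ω
Branch 2 (series LC): Z₂ = j(X_L − X_C) = −j329.6 Ω
Parallel: Z = Z₁Z₂/(Z₁+Z₂), |Z| = 158.0 Ω, ∠Z = -28.64°
|Y| = 1/|Z| = 6.330 mS

6.330 mS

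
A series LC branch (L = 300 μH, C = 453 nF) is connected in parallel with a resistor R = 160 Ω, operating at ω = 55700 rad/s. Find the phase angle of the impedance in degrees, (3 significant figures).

X_L = ωL = 16.7 Ω
X_C = 1/(ωC) = 39.6 Ω
Branch 1: Z₁ = R = 160 Ω
Branch 2 (series LC): Z₂ = j(X_L − X_C) = −j22.9 Ω
Parallel: Z = Z₁Z₂/(Z₁+Z₂), |Z| = 22.7 Ω, ∠Z = -81.8°

-81.8°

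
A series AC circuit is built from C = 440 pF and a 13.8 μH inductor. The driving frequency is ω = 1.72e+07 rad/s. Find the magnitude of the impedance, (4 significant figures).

105.2 Ω

X_L = ωL = 237.4 Ω
X_C = 1/(ωC) = 132.1 Ω
Net reactance X = X_L − X_C = 105.2 Ω
Z = j105.2 Ω
|Z| = √(0² + 105.2²) = 105.2 Ω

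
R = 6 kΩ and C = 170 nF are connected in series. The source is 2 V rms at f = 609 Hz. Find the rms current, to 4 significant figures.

ω = 2πf = 3826 rad/s
X_C = 1/(ωC) = 1537 Ω
Z = 6000 − j1537 Ω
|Z| = √(6000² + 1537²) = 6194 Ω
I = V/|Z| = 2/6194 = 322.9 μA

322.9 μA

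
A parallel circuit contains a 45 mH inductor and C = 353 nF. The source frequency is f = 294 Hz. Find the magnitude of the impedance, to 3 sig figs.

ω = 2πf = 1847 rad/s
X_L = ωL = 83.1 Ω
X_C = 1/(ωC) = 1530 Ω
Parallel: admittances add. Y = 1/(jωL) + jωC
Y = (0 − j0.0114) S
|Y| = 0.0114 S → |Z| = 1/|Y| = 87.9 Ω, ∠Z = −∠Y = 90.0°

87.9 Ω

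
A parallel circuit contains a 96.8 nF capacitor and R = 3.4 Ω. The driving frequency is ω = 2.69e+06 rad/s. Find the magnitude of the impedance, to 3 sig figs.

X_C = 1/(ωC) = 3.84 Ω
Parallel: admittances add. Y = 1/R + jωC
Y = (0.294 + j0.260) S
|Y| = 0.393 S → |Z| = 1/|Y| = 2.55 Ω, ∠Z = −∠Y = -41.5°

2.55 Ω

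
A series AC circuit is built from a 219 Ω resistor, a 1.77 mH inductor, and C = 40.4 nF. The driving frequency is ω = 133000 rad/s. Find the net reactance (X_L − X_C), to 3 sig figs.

49.3 Ω

X_L = ωL = 235 Ω
X_C = 1/(ωC) = 186 Ω
X = 235 − 186 = 49.3 Ω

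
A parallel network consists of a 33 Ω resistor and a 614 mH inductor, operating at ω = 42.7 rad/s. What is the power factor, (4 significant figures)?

0.6221

X_L = ωL = 26.22 Ω
Parallel: admittances add. Y = 1/R + 1/(jωL)
Y = (0.03030 − j0.03814) S
|Y| = 0.04871 S → |Z| = 1/|Y| = 20.53 Ω, ∠Z = −∠Y = 51.53°
cos φ = cos(51.53°) = 0.6221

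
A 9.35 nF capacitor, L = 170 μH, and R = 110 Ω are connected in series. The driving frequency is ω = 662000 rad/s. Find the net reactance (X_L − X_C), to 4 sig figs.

X_L = ωL = 112.5 Ω
X_C = 1/(ωC) = 161.6 Ω
X = 112.5 − 161.6 = -49.02 Ω

-49.02 Ω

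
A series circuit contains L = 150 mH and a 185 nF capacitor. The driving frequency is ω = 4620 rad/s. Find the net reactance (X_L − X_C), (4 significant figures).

X_L = ωL = 693.0 Ω
X_C = 1/(ωC) = 1170 Ω
X = 693.0 − 1170 = -477.0 Ω

-477.0 Ω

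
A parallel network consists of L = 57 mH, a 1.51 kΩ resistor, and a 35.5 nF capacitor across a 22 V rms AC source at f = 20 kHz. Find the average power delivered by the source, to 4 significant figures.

320.5 mW

ω = 2πf = 125700 rad/s
X_L = ωL = 7163 Ω
X_C = 1/(ωC) = 224.2 Ω
Parallel: admittances add. Y = 1/R + 1/(jωL) + jωC
Y = (0.0006623 + j0.004321) S
|Y| = 0.004372 S → |Z| = 1/|Y| = 228.7 Ω, ∠Z = −∠Y = -81.29°
I = V/|Z| = 96.18 mA
P = VI cos φ = 22 × 0.09618 × cos(-81.29°) = 320.5 mW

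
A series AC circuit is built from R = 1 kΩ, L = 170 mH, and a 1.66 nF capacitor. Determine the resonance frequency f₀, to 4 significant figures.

9.474 kHz

ω₀ = 1/√(LC) = 1/√(0.17 × 1.66e-09) = 59530 rad/s
f₀ = ω₀/(2π) = 9.474 kHz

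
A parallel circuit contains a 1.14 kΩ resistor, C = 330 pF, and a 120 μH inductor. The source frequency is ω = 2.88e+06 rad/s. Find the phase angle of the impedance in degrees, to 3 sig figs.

65.7°

X_L = ωL = 346 Ω
X_C = 1/(ωC) = 1050 Ω
Parallel: admittances add. Y = 1/R + 1/(jωL) + jωC
Y = (0.000877 − j0.00194) S
|Y| = 0.00213 S → |Z| = 1/|Y| = 469 Ω, ∠Z = −∠Y = 65.7°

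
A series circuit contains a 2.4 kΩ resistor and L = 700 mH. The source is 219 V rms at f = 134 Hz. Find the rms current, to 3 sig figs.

ω = 2πf = 841.9 rad/s
X_L = ωL = 589 Ω
Z = 2400 + j589 Ω
|Z| = √(2400² + 589²) = 2470 Ω
I = V/|Z| = 219/2470 = 88.6 mA

88.6 mA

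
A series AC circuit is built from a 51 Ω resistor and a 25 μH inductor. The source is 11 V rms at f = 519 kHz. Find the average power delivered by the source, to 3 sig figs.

667 mW

ω = 2πf = 3.261e+06 rad/s
X_L = ωL = 81.5 Ω
Z = 51.0 + j81.5 Ω
|Z| = √(51.0² + 81.5²) = 96.2 Ω
∠Z = arctan(81.5/51.0) = 58.0°
I = V/|Z| = 114 mA
P = VI cos φ = 11 × 0.114 × cos(58.0°) = 667 mW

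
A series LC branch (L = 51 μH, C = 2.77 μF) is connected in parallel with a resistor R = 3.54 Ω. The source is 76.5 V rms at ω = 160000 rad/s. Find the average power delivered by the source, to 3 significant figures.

X_L = ωL = 8.16 Ω
X_C = 1/(ωC) = 2.26 Ω
Branch 1: Z₁ = R = 3.54 Ω
Branch 2 (series LC): Z₂ = j(X_L − X_C) = j5.90 Ω
Parallel: Z = Z₁Z₂/(Z₁+Z₂), |Z| = 3.04 Ω, ∠Z = 30.9°
I = V/|Z| = 25.2 A
P = VI cos φ = 76.5 × 25.2 × cos(30.9°) = 1.65 kW

1.65 kW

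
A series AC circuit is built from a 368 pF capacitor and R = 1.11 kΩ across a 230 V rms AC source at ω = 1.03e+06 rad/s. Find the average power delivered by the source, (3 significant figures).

7.17 W

X_C = 1/(ωC) = 2640 Ω
Z = 1110 − j2640 Ω
|Z| = √(1110² + 2640²) = 2860 Ω
∠Z = arctan(-2640/1110) = -67.2°
I = V/|Z| = 80.4 mA
P = VI cos φ = 230 × 0.0804 × cos(-67.2°) = 7.17 W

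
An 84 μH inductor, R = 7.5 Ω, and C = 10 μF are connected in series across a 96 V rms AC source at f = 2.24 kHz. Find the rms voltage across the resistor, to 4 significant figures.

75.34 V

ω = 2πf = 14070 rad/s
X_L = ωL = 1.182 Ω
X_C = 1/(ωC) = 7.105 Ω
Net reactance X = X_L − X_C = -5.923 Ω
Z = 7.500 − j5.923 Ω
|Z| = √(7.500² + 5.923²) = 9.557 Ω
I = V/|Z| = 10.05 A
V_R = I·|Z_R| = 10.05 × 7.500 = 75.34 V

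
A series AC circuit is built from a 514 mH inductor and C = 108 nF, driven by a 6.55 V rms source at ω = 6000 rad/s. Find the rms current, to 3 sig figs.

X_L = ωL = 3080 Ω
X_C = 1/(ωC) = 1540 Ω
Net reactance X = X_L − X_C = 1540 Ω
Z = j1540 Ω
|Z| = √(0² + 1540²) = 1540 Ω
I = V/|Z| = 6.55/1540 = 4.25 mA

4.25 mA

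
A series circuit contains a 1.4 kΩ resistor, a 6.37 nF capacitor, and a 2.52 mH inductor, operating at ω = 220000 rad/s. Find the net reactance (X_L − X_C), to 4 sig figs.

X_L = ωL = 554.4 Ω
X_C = 1/(ωC) = 713.6 Ω
X = 554.4 − 713.6 = -159.2 Ω

-159.2 Ω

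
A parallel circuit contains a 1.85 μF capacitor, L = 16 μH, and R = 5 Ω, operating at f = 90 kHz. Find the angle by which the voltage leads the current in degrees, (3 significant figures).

ω = 2πf = 565500 rad/s
X_L = ωL = 9.05 Ω
X_C = 1/(ωC) = 0.956 Ω
Parallel: admittances add. Y = 1/R + 1/(jωL) + jωC
Y = (0.200 + j0.936) S
|Y| = 0.957 S → |Z| = 1/|Y| = 1.05 Ω, ∠Z = −∠Y = -77.9°

-77.9°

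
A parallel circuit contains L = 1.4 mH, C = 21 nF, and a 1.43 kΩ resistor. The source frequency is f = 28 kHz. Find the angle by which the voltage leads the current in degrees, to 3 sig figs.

ω = 2πf = 175900 rad/s
X_L = ωL = 246 Ω
X_C = 1/(ωC) = 271 Ω
Parallel: admittances add. Y = 1/R + 1/(jωL) + jωC
Y = (0.000699 − j0.000366) S
|Y| = 0.000789 S → |Z| = 1/|Y| = 1270 Ω, ∠Z = −∠Y = 27.6°

27.6°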